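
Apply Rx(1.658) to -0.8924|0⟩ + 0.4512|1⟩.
(-0.6029 - 0.3326i)|0⟩ + (0.3048 + 0.6579i)|1⟩

Rx(1.658) = [[cos(θ/2), −i·sin(θ/2)], [−i·sin(θ/2), cos(θ/2)]]; θ = 1.658, cos(θ/2) ≈ 0.675613, sin(θ/2) ≈ 0.737256.
With a = amp(|0⟩) = -0.8924 and b = amp(|1⟩) = 0.4512:
new amp(|0⟩) = (0.675613)·a + (-0.737256i)·b = (-0.6029 - 0.3326i)
new amp(|1⟩) = (-0.737256i)·a + (0.675613)·b = (0.3048 + 0.6579i)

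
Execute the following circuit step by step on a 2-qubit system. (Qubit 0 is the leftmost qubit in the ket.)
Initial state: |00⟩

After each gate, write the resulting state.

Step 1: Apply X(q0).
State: |10⟩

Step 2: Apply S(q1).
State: |10⟩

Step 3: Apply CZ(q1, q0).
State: |10⟩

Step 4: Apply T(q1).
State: |10⟩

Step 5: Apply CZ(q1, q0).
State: |10⟩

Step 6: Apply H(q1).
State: 1/√2|10⟩ + 1/√2|11⟩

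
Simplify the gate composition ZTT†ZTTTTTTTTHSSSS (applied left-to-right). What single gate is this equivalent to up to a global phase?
H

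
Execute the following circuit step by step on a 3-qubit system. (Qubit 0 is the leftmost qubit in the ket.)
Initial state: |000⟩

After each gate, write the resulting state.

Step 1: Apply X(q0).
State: |100⟩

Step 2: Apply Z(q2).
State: |100⟩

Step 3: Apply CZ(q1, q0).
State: |100⟩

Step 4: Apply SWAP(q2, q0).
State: |001⟩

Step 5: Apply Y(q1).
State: i|011⟩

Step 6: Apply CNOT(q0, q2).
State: i|011⟩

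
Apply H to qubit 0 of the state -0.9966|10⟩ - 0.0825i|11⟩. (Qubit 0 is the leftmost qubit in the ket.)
-0.7047|00⟩ - 0.05834i|01⟩ + 0.7047|10⟩ + 0.05834i|11⟩

H on qubit 0 mixes each pair of kets that differ only in qubit 0: amplitudes (a, b) of (|…0…⟩, |…1…⟩) become ((a + b)/√2, (a − b)/√2). Kets absent from the input have amplitude 0.
(|00⟩, |10⟩): (a, b) = (0, -0.9966) → (-0.7047, 0.7047)
(|01⟩, |11⟩): (a, b) = (0, -0.0825i) → (-0.05834i, 0.05834i)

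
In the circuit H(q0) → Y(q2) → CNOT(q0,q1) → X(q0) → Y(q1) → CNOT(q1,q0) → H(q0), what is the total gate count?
7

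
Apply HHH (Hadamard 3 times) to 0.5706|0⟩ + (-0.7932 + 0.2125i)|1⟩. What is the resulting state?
(-0.1574 + 0.1503i)|0⟩ + (0.9644 - 0.1503i)|1⟩

H² = I, so H^3 = H: a single Hadamard. With (a, b) = (0.5706, (-0.7932 + 0.2125i)), H gives ((a + b)/√2, (a − b)/√2) = ((-0.1574 + 0.1503i), (0.9644 - 0.1503i)).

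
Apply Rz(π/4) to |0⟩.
(0.9239 - 0.3827i)|0⟩

Rz(π/4) = [[e^(−iθ/2), 0], [0, e^(iθ/2)]] with e^(±iθ/2) = cos(θ/2) ± i·sin(θ/2); θ = π/4, cos(θ/2) ≈ 0.92388, sin(θ/2) ≈ 0.382683.
With a = amp(|0⟩) = 1 and b = amp(|1⟩) = 0:
new amp(|0⟩) = (0.92388 - 0.382683i)·a = (0.9239 - 0.3827i)
new amp(|1⟩) = (0.92388 + 0.382683i)·b = 0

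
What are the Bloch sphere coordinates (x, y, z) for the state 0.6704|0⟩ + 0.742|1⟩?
(0.9949, 0, -0.1011)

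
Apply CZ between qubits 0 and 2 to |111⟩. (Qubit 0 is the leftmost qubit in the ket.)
-|111⟩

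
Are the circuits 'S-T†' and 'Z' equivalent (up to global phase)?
No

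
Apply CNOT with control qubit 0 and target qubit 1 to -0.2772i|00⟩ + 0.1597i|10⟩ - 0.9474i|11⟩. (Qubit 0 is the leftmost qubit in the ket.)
-0.2772i|00⟩ - 0.9474i|10⟩ + 0.1597i|11⟩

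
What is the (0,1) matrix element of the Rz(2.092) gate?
0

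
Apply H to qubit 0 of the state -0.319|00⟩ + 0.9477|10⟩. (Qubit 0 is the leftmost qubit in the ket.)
0.4446|00⟩ - 0.8957|10⟩

H on qubit 0 mixes each pair of kets that differ only in qubit 0: amplitudes (a, b) of (|…0…⟩, |…1…⟩) become ((a + b)/√2, (a − b)/√2). Kets absent from the input have amplitude 0.
(|00⟩, |10⟩): (a, b) = (-0.319, 0.9477) → (0.4446, -0.8957)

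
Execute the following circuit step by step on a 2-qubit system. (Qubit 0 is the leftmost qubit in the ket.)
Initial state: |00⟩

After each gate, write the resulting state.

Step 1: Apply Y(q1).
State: i|01⟩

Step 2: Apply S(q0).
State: i|01⟩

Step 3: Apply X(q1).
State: i|00⟩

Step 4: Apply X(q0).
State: i|10⟩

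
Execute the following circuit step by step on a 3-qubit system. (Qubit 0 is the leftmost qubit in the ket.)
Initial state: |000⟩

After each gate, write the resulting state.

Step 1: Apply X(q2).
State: |001⟩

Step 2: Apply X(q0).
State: |101⟩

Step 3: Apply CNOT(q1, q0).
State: |101⟩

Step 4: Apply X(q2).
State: |100⟩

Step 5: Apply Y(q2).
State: i|101⟩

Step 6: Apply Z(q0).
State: -i|101⟩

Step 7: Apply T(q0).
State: (1/√2 - (1/√2)i)|101⟩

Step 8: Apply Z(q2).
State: (-1/√2 + (1/√2)i)|101⟩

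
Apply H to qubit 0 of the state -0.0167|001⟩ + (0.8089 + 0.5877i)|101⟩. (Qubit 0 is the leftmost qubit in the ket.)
(0.5602 + 0.4156i)|001⟩ + (-0.5838 - 0.4156i)|101⟩

H on qubit 0 mixes each pair of kets that differ only in qubit 0: amplitudes (a, b) of (|…0…⟩, |…1…⟩) become ((a + b)/√2, (a − b)/√2). Kets absent from the input have amplitude 0.
(|001⟩, |101⟩): (a, b) = (-0.0167, (0.8089 + 0.5877i)) → ((0.5602 + 0.4156i), (-0.5838 - 0.4156i))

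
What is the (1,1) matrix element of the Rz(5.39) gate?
(-0.9019 + 0.4319i)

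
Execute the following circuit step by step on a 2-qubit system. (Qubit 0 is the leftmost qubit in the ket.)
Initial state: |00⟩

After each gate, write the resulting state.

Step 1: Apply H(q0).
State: 1/√2|00⟩ + 1/√2|10⟩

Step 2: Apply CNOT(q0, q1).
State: 1/√2|00⟩ + 1/√2|11⟩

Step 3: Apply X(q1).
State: 1/√2|01⟩ + 1/√2|10⟩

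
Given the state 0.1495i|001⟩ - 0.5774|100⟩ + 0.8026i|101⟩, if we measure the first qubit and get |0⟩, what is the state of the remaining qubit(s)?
i|01⟩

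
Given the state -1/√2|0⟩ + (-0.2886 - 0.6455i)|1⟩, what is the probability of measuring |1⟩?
0.5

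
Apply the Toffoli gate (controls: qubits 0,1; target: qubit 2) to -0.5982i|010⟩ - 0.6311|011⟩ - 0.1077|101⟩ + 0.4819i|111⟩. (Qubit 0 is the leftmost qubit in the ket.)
-0.5982i|010⟩ - 0.6311|011⟩ - 0.1077|101⟩ + 0.4819i|110⟩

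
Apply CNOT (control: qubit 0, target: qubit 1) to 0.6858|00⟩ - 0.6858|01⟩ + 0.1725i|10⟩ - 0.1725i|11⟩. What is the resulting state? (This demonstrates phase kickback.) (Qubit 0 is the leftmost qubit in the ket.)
0.6858|00⟩ - 0.6858|01⟩ - 0.1725i|10⟩ + 0.1725i|11⟩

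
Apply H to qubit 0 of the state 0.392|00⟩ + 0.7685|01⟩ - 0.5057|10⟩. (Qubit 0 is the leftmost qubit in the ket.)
-0.0804|00⟩ + 0.5434|01⟩ + 0.6348|10⟩ + 0.5434|11⟩

H on qubit 0 mixes each pair of kets that differ only in qubit 0: amplitudes (a, b) of (|…0…⟩, |…1…⟩) become ((a + b)/√2, (a − b)/√2). Kets absent from the input have amplitude 0.
(|00⟩, |10⟩): (a, b) = (0.392, -0.5057) → (-0.0804, 0.6348)
(|01⟩, |11⟩): (a, b) = (0.7685, 0) → (0.5434, 0.5434)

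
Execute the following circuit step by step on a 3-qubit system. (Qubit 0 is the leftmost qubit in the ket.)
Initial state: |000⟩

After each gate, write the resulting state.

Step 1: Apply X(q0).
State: |100⟩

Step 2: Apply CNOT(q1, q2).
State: |100⟩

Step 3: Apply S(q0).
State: i|100⟩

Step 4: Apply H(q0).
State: (1/√2)i|000⟩ - (1/√2)i|100⟩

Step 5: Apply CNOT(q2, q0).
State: (1/√2)i|000⟩ - (1/√2)i|100⟩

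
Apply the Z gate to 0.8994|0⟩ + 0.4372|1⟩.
0.8994|0⟩ - 0.4372|1⟩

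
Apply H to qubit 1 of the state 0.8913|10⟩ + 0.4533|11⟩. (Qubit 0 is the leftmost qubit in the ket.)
0.9508|10⟩ + 0.3097|11⟩

H on qubit 1 mixes each pair of kets that differ only in qubit 1: amplitudes (a, b) of (|…0…⟩, |…1…⟩) become ((a + b)/√2, (a − b)/√2). Kets absent from the input have amplitude 0.
(|10⟩, |11⟩): (a, b) = (0.8913, 0.4533) → (0.9508, 0.3097)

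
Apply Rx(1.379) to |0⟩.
0.7716|0⟩ - 0.6362i|1⟩

Rx(1.379) = [[cos(θ/2), −i·sin(θ/2)], [−i·sin(θ/2), cos(θ/2)]]; θ = 1.379, cos(θ/2) ≈ 0.771564, sin(θ/2) ≈ 0.636151.
With a = amp(|0⟩) = 1 and b = amp(|1⟩) = 0:
new amp(|0⟩) = (0.771564)·a + (-0.636151i)·b = 0.7716
new amp(|1⟩) = (-0.636151i)·a + (0.771564)·b = -0.6362i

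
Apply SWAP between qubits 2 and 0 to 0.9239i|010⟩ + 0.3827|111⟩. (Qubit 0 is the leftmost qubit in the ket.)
0.9239i|010⟩ + 0.3827|111⟩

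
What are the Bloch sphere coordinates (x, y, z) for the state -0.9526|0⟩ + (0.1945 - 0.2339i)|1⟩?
(-0.3706, 0.4456, 0.8149)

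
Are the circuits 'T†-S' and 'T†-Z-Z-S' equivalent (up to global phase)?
Yes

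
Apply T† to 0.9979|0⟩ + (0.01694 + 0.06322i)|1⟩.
0.9979|0⟩ + (0.05668 + 0.03272i)|1⟩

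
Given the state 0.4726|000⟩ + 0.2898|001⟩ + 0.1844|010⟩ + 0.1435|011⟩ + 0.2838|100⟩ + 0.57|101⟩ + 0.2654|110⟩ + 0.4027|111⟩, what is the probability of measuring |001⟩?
0.08398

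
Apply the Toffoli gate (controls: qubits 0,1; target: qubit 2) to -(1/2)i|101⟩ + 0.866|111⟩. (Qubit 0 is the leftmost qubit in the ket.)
-(1/2)i|101⟩ + 0.866|110⟩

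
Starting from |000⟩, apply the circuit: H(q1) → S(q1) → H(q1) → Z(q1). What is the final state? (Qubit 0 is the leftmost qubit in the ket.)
(1/2 + (1/2)i)|000⟩ + (-1/2 + (1/2)i)|010⟩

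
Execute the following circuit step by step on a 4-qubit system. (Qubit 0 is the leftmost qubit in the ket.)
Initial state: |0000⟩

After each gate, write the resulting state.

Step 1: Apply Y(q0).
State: i|1000⟩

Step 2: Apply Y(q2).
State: -|1010⟩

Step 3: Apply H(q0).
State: -1/√2|0010⟩ + 1/√2|1010⟩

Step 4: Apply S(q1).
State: -1/√2|0010⟩ + 1/√2|1010⟩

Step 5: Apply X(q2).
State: -1/√2|0000⟩ + 1/√2|1000⟩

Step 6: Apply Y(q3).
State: -(1/√2)i|0001⟩ + (1/√2)i|1001⟩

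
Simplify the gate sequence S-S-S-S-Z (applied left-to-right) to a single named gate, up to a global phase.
Z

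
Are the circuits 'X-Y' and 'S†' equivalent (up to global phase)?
No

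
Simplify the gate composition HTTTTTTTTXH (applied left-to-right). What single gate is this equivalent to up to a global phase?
Z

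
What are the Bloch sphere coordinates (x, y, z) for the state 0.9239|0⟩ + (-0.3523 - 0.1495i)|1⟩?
(-0.651, -0.2762, 0.7071)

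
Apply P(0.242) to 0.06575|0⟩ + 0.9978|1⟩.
0.06575|0⟩ + (0.9687 + 0.2391i)|1⟩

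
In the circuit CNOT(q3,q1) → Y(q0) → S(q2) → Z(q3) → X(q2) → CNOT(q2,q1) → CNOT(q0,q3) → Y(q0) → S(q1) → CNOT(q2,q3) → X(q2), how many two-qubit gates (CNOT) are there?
4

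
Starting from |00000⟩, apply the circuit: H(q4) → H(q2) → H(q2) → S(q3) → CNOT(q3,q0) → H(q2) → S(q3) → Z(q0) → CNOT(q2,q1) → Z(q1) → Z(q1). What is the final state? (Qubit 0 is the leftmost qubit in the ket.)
1/2|00000⟩ + 1/2|00001⟩ + 1/2|01100⟩ + 1/2|01101⟩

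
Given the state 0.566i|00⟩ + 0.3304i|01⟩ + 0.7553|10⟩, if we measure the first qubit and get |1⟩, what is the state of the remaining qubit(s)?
|0⟩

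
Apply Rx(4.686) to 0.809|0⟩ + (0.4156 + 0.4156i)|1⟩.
(-0.2667 - 0.2977i)|0⟩ + (-0.29 - 0.8695i)|1⟩

Rx(4.686) = [[cos(θ/2), −i·sin(θ/2)], [−i·sin(θ/2), cos(θ/2)]]; θ = 4.686, cos(θ/2) ≈ -0.697716, sin(θ/2) ≈ 0.716375.
With a = amp(|0⟩) = 0.809 and b = amp(|1⟩) = (0.4156 + 0.4156i):
new amp(|0⟩) = (-0.697716)·a + (-0.716375i)·b = (-0.2667 - 0.2977i)
new amp(|1⟩) = (-0.716375i)·a + (-0.697716)·b = (-0.29 - 0.8695i)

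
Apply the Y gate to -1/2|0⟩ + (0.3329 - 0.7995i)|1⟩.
(-0.7995 - 0.3329i)|0⟩ - (1/2)i|1⟩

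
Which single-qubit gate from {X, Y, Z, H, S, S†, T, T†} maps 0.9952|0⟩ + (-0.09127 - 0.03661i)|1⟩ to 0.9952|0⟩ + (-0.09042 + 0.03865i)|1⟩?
T†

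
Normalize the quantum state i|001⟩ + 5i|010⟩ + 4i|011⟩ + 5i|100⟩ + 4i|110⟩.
0.1098i|001⟩ + 0.5488i|010⟩ + 0.4391i|011⟩ + 0.5488i|100⟩ + 0.4391i|110⟩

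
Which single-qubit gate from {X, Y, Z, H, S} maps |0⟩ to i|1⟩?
Y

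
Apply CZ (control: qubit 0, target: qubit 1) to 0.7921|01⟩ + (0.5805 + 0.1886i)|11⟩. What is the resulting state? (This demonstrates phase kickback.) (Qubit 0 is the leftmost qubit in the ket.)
0.7921|01⟩ + (-0.5805 - 0.1886i)|11⟩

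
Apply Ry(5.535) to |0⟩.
-0.9308|0⟩ + 0.3654|1⟩

Ry(5.535) = [[cos(θ/2), −sin(θ/2)], [sin(θ/2), cos(θ/2)]]; θ = 5.535, cos(θ/2) ≈ -0.93084, sin(θ/2) ≈ 0.365428.
With a = amp(|0⟩) = 1 and b = amp(|1⟩) = 0:
new amp(|0⟩) = (-0.93084)·a + (-0.365428)·b = -0.9308
new amp(|1⟩) = (0.365428)·a + (-0.93084)·b = 0.3654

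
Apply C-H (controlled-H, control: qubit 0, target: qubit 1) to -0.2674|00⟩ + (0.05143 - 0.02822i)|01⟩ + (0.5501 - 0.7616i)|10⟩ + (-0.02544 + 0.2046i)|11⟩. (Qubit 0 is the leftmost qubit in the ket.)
-0.2674|00⟩ + (0.05143 - 0.02822i)|01⟩ + (0.371 - 0.3939i)|10⟩ + (0.407 - 0.6832i)|11⟩

C-H leaves the control-|0⟩ kets |00⟩, |01⟩ unchanged and applies H to qubit 1 on the control-|1⟩ pair (|10⟩, |11⟩).
H = [[1/√2, 1/√2], [1/√2, -1/√2]].
With a = amp(|10⟩) = (0.5501 - 0.7616i) and b = amp(|11⟩) = (-0.02544 + 0.2046i):
new amp(|10⟩) = (1/√2)·a + (1/√2)·b = (0.371 - 0.3939i)
new amp(|11⟩) = (1/√2)·a + (-1/√2)·b = (0.407 - 0.6832i)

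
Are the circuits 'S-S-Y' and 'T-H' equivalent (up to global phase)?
No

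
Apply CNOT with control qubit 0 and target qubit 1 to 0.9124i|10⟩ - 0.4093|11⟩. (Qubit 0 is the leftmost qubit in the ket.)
-0.4093|10⟩ + 0.9124i|11⟩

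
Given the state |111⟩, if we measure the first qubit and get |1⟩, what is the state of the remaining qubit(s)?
|11⟩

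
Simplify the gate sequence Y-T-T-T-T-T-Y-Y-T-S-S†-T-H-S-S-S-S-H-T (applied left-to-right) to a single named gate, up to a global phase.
Y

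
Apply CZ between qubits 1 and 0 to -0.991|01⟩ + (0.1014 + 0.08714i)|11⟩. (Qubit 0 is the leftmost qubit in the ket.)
-0.991|01⟩ + (-0.1014 - 0.08714i)|11⟩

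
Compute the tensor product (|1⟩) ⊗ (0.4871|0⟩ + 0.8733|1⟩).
0.4871|10⟩ + 0.8733|11⟩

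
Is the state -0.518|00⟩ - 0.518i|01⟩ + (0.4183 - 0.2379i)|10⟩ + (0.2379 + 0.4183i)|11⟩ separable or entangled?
Separable

Writing the state as a|00⟩ + b|01⟩ + c|10⟩ + d|11⟩, it is a product state iff ad − bc = 0.
Here (a, b, c, d) = (-0.518, -0.518i, (0.4183 - 0.2379i), (0.2379 + 0.4183i)): ad − bc = (-0.518)(0.2379 + 0.4183i) − (-0.518i)(0.4183 - 0.2379i) = 0, so the state is separable.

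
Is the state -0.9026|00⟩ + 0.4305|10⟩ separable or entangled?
Separable

Writing the state as a|00⟩ + b|01⟩ + c|10⟩ + d|11⟩, it is a product state iff ad − bc = 0.
Here (a, b, c, d) = (-0.9026, 0, 0.4305, 0): ad − bc = (-0.9026)(0) − (0)(0.4305) = 0, so the state is separable.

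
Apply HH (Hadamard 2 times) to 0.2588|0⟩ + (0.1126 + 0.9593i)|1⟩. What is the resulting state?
0.2588|0⟩ + (0.1126 + 0.9593i)|1⟩

H² = I, so an even number of Hadamards cancels: H^2 = I and the state is unchanged.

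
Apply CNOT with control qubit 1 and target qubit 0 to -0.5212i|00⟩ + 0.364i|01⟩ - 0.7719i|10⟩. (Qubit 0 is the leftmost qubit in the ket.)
-0.5212i|00⟩ - 0.7719i|10⟩ + 0.364i|11⟩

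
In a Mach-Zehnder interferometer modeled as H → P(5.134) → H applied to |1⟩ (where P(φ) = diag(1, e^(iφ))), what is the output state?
(0.2954 + 0.4562i)|0⟩ + (0.7046 - 0.4562i)|1⟩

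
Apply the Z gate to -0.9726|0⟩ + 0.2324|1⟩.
-0.9726|0⟩ - 0.2324|1⟩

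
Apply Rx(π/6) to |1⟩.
-0.2588i|0⟩ + 0.9659|1⟩

Rx(π/6) = [[cos(θ/2), −i·sin(θ/2)], [−i·sin(θ/2), cos(θ/2)]]; θ = π/6, cos(θ/2) ≈ 0.965926, sin(θ/2) ≈ 0.258819.
With a = amp(|0⟩) = 0 and b = amp(|1⟩) = 1:
new amp(|0⟩) = (0.965926)·a + (-0.258819i)·b = -0.2588i
new amp(|1⟩) = (-0.258819i)·a + (0.965926)·b = 0.9659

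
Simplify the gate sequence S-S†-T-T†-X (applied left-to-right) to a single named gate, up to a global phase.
X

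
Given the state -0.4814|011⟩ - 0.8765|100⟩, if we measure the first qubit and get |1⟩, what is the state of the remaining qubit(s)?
-|00⟩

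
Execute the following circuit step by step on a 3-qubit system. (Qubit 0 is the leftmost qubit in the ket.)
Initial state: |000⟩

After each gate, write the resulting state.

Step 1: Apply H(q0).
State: 1/√2|000⟩ + 1/√2|100⟩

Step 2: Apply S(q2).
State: 1/√2|000⟩ + 1/√2|100⟩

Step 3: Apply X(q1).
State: 1/√2|010⟩ + 1/√2|110⟩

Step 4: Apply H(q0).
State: |010⟩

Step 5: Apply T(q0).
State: |010⟩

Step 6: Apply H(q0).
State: 1/√2|010⟩ + 1/√2|110⟩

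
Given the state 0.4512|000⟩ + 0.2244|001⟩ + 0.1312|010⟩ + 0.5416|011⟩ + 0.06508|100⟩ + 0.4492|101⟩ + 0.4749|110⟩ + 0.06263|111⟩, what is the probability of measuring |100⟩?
0.004235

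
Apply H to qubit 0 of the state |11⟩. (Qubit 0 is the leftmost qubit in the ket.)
1/√2|01⟩ - 1/√2|11⟩

H on qubit 0 mixes each pair of kets that differ only in qubit 0: amplitudes (a, b) of (|…0…⟩, |…1…⟩) become ((a + b)/√2, (a − b)/√2). Kets absent from the input have amplitude 0.
(|01⟩, |11⟩): (a, b) = (0, 1) → (1/√2, -1/√2)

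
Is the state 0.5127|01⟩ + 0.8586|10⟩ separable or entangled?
Entangled

Writing the state as a|00⟩ + b|01⟩ + c|10⟩ + d|11⟩, it is a product state iff ad − bc = 0.
Here (a, b, c, d) = (0, 0.5127, 0.8586, 0): ad − bc = (0)(0) − (0.5127)(0.8586) = -0.4402 ≠ 0, so the state is entangled.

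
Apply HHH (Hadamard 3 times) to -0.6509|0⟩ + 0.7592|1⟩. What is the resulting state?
0.07658|0⟩ - 0.9971|1⟩

H² = I, so H^3 = H: a single Hadamard. With (a, b) = (-0.6509, 0.7592), H gives ((a + b)/√2, (a − b)/√2) = (0.07658, -0.9971).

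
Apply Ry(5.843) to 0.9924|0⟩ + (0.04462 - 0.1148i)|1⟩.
(-0.9782 + 0.02506i)|0⟩ + (0.1731 + 0.112i)|1⟩

Ry(5.843) = [[cos(θ/2), −sin(θ/2)], [sin(θ/2), cos(θ/2)]]; θ = 5.843, cos(θ/2) ≈ -0.975877, sin(θ/2) ≈ 0.21832.
With a = amp(|0⟩) = 0.9924 and b = amp(|1⟩) = (0.04462 - 0.1148i):
new amp(|0⟩) = (-0.975877)·a + (-0.21832)·b = (-0.9782 + 0.02506i)
new amp(|1⟩) = (0.21832)·a + (-0.975877)·b = (0.1731 + 0.112i)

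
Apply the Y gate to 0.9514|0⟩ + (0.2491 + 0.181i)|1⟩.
(0.181 - 0.2491i)|0⟩ + 0.9514i|1⟩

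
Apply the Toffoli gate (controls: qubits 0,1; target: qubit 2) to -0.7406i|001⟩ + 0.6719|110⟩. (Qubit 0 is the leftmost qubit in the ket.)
-0.7406i|001⟩ + 0.6719|111⟩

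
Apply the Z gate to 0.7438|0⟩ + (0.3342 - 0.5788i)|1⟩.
0.7438|0⟩ + (-0.3342 + 0.5788i)|1⟩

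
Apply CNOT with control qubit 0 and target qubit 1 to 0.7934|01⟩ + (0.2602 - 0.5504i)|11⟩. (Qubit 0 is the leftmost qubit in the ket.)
0.7934|01⟩ + (0.2602 - 0.5504i)|10⟩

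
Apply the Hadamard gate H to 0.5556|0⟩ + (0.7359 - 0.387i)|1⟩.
(0.9132 - 0.2737i)|0⟩ + (-0.1275 + 0.2737i)|1⟩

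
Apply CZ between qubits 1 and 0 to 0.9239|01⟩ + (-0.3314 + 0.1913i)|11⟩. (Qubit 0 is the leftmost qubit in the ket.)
0.9239|01⟩ + (0.3314 - 0.1913i)|11⟩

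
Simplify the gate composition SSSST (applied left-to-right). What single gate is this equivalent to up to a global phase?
T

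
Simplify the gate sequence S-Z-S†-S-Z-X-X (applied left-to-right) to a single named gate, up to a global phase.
S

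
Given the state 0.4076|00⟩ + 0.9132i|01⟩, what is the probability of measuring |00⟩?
0.1661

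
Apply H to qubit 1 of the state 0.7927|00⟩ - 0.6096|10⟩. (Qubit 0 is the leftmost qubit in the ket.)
0.5605|00⟩ + 0.5605|01⟩ - 0.4311|10⟩ - 0.4311|11⟩

H on qubit 1 mixes each pair of kets that differ only in qubit 1: amplitudes (a, b) of (|…0…⟩, |…1…⟩) become ((a + b)/√2, (a − b)/√2). Kets absent from the input have amplitude 0.
(|00⟩, |01⟩): (a, b) = (0.7927, 0) → (0.5605, 0.5605)
(|10⟩, |11⟩): (a, b) = (-0.6096, 0) → (-0.4311, -0.4311)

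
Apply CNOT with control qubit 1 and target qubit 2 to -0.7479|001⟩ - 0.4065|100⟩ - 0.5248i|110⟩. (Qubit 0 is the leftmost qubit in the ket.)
-0.7479|001⟩ - 0.4065|100⟩ - 0.5248i|111⟩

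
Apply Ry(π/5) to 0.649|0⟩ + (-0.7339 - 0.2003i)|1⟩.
(0.844 + 0.0619i)|0⟩ + (-0.4974 - 0.1905i)|1⟩

Ry(π/5) = [[cos(θ/2), −sin(θ/2)], [sin(θ/2), cos(θ/2)]]; θ = π/5, cos(θ/2) ≈ 0.951057, sin(θ/2) ≈ 0.309017.
With a = amp(|0⟩) = 0.649 and b = amp(|1⟩) = (-0.7339 - 0.2003i):
new amp(|0⟩) = (0.951057)·a + (-0.309017)·b = (0.844 + 0.0619i)
new amp(|1⟩) = (0.309017)·a + (0.951057)·b = (-0.4974 - 0.1905i)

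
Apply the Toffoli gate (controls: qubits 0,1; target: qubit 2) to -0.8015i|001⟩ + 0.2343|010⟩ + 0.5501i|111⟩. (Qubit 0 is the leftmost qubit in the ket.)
-0.8015i|001⟩ + 0.2343|010⟩ + 0.5501i|110⟩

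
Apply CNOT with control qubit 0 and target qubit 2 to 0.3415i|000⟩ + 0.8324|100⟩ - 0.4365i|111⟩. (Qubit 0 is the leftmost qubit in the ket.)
0.3415i|000⟩ + 0.8324|101⟩ - 0.4365i|110⟩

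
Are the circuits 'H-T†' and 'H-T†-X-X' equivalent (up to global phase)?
Yes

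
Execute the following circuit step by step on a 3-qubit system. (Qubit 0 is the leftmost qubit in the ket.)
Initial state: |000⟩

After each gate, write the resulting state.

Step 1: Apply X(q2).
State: |001⟩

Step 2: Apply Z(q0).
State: |001⟩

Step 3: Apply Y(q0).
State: i|101⟩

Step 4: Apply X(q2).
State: i|100⟩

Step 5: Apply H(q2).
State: (1/√2)i|100⟩ + (1/√2)i|101⟩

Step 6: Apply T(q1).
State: (1/√2)i|100⟩ + (1/√2)i|101⟩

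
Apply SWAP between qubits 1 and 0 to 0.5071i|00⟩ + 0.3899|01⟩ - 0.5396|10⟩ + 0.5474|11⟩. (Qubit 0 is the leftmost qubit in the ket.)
0.5071i|00⟩ - 0.5396|01⟩ + 0.3899|10⟩ + 0.5474|11⟩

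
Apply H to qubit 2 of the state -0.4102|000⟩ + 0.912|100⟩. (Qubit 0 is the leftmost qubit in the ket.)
-0.2901|000⟩ - 0.2901|001⟩ + 0.6449|100⟩ + 0.6449|101⟩

H on qubit 2 mixes each pair of kets that differ only in qubit 2: amplitudes (a, b) of (|…0…⟩, |…1…⟩) become ((a + b)/√2, (a − b)/√2). Kets absent from the input have amplitude 0.
(|000⟩, |001⟩): (a, b) = (-0.4102, 0) → (-0.2901, -0.2901)
(|100⟩, |101⟩): (a, b) = (0.912, 0) → (0.6449, 0.6449)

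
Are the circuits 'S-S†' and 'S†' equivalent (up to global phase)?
No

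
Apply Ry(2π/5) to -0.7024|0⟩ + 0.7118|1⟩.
-0.9866|0⟩ + 0.163|1⟩

Ry(2π/5) = [[cos(θ/2), −sin(θ/2)], [sin(θ/2), cos(θ/2)]]; θ = 2π/5, cos(θ/2) ≈ 0.809017, sin(θ/2) ≈ 0.587785.
With a = amp(|0⟩) = -0.7024 and b = amp(|1⟩) = 0.7118:
new amp(|0⟩) = (0.809017)·a + (-0.587785)·b = -0.9866
new amp(|1⟩) = (0.587785)·a + (0.809017)·b = 0.163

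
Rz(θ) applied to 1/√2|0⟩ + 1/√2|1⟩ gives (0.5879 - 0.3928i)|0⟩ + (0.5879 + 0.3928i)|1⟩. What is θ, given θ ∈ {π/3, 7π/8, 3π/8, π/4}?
3π/8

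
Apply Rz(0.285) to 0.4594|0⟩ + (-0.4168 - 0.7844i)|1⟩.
(0.4547 - 0.06524i)|0⟩ + (-0.3012 - 0.8356i)|1⟩

Rz(0.285) = [[e^(−iθ/2), 0], [0, e^(iθ/2)]] with e^(±iθ/2) = cos(θ/2) ± i·sin(θ/2); θ = 0.285, cos(θ/2) ≈ 0.989864, sin(θ/2) ≈ 0.142018.
With a = amp(|0⟩) = 0.4594 and b = amp(|1⟩) = (-0.4168 - 0.7844i):
new amp(|0⟩) = (0.989864 - 0.142018i)·a = (0.4547 - 0.06524i)
new amp(|1⟩) = (0.989864 + 0.142018i)·b = (-0.3012 - 0.8356i)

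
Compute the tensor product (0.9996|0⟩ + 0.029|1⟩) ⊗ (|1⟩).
0.9996|01⟩ + 0.029|11⟩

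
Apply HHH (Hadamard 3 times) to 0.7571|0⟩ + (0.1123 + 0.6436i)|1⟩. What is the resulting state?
(0.6148 + 0.4551i)|0⟩ + (0.4559 - 0.4551i)|1⟩

H² = I, so H^3 = H: a single Hadamard. With (a, b) = (0.7571, (0.1123 + 0.6436i)), H gives ((a + b)/√2, (a − b)/√2) = ((0.6148 + 0.4551i), (0.4559 - 0.4551i)).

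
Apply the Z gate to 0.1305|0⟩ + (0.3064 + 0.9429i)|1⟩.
0.1305|0⟩ + (-0.3064 - 0.9429i)|1⟩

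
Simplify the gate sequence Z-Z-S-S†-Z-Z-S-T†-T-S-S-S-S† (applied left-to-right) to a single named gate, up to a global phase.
S†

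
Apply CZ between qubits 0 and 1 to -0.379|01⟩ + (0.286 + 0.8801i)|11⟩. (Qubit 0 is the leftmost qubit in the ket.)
-0.379|01⟩ + (-0.286 - 0.8801i)|11⟩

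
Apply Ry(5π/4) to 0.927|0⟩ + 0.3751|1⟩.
-0.7013|0⟩ + 0.7129|1⟩

Ry(5π/4) = [[cos(θ/2), −sin(θ/2)], [sin(θ/2), cos(θ/2)]]; θ = 5π/4, cos(θ/2) ≈ -0.382683, sin(θ/2) ≈ 0.92388.
With a = amp(|0⟩) = 0.927 and b = amp(|1⟩) = 0.3751:
new amp(|0⟩) = (-0.382683)·a + (-0.92388)·b = -0.7013
new amp(|1⟩) = (0.92388)·a + (-0.382683)·b = 0.7129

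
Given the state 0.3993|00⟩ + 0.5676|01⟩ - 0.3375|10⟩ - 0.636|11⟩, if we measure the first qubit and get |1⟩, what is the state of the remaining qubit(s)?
-0.4687|0⟩ - 0.8833|1⟩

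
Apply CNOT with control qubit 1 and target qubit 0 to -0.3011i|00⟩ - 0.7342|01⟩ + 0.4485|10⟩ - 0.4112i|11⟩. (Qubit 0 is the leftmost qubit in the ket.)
-0.3011i|00⟩ - 0.4112i|01⟩ + 0.4485|10⟩ - 0.7342|11⟩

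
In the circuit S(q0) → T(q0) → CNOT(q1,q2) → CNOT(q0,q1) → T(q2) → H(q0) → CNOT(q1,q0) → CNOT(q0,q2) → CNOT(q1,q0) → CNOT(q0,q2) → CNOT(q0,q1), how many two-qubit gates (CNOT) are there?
7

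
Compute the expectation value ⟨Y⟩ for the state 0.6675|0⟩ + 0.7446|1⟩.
0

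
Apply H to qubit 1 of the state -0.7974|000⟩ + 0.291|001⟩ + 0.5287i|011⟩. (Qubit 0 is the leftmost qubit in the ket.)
-0.5638|000⟩ + (0.2058 + 0.3738i)|001⟩ - 0.5638|010⟩ + (0.2058 - 0.3738i)|011⟩

H on qubit 1 mixes each pair of kets that differ only in qubit 1: amplitudes (a, b) of (|…0…⟩, |…1…⟩) become ((a + b)/√2, (a − b)/√2). Kets absent from the input have amplitude 0.
(|000⟩, |010⟩): (a, b) = (-0.7974, 0) → (-0.5638, -0.5638)
(|001⟩, |011⟩): (a, b) = (0.291, 0.5287i) → ((0.2058 + 0.3738i), (0.2058 - 0.3738i))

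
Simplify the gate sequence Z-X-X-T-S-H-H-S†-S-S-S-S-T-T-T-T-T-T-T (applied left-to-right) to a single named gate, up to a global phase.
Z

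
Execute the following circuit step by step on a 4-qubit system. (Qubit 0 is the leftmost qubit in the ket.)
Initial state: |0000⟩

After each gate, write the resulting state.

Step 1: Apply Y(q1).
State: i|0100⟩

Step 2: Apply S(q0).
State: i|0100⟩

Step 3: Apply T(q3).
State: i|0100⟩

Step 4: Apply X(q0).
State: i|1100⟩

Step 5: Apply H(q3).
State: (1/√2)i|1100⟩ + (1/√2)i|1101⟩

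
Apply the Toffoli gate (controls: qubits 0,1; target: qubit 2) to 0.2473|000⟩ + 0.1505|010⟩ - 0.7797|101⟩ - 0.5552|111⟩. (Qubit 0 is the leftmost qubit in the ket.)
0.2473|000⟩ + 0.1505|010⟩ - 0.7797|101⟩ - 0.5552|110⟩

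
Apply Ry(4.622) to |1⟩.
-0.7383|0⟩ - 0.6744|1⟩

Ry(4.622) = [[cos(θ/2), −sin(θ/2)], [sin(θ/2), cos(θ/2)]]; θ = 4.622, cos(θ/2) ≈ -0.674438, sin(θ/2) ≈ 0.738331.
With a = amp(|0⟩) = 0 and b = amp(|1⟩) = 1:
new amp(|0⟩) = (-0.674438)·a + (-0.738331)·b = -0.7383
new amp(|1⟩) = (0.738331)·a + (-0.674438)·b = -0.6744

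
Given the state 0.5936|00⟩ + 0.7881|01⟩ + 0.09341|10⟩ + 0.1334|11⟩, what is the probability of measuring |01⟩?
0.6211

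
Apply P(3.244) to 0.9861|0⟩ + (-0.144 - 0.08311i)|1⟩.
0.9861|0⟩ + (0.1347 + 0.0974i)|1⟩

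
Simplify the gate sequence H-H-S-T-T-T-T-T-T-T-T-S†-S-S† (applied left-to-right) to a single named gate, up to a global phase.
I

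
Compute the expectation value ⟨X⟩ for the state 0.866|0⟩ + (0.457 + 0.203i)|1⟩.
0.7915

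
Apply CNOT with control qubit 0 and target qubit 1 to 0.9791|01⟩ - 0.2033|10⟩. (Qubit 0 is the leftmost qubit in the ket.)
0.9791|01⟩ - 0.2033|11⟩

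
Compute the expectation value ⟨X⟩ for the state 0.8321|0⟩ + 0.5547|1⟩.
0.9231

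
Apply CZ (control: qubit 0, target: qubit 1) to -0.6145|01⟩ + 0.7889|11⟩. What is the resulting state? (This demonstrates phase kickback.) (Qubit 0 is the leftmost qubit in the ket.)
-0.6145|01⟩ - 0.7889|11⟩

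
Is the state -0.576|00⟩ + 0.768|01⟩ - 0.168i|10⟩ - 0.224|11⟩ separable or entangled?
Entangled

Writing the state as a|00⟩ + b|01⟩ + c|10⟩ + d|11⟩, it is a product state iff ad − bc = 0.
Here (a, b, c, d) = (-0.576, 0.768, -0.168i, -0.224): ad − bc = (-0.576)(-0.224) − (0.768)(-0.168i) = (0.129 + 0.129i) ≠ 0, so the state is entangled.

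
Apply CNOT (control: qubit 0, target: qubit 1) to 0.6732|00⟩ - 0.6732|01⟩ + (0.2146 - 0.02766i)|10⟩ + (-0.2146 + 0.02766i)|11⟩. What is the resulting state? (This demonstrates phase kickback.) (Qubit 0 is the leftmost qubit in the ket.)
0.6732|00⟩ - 0.6732|01⟩ + (-0.2146 + 0.02766i)|10⟩ + (0.2146 - 0.02766i)|11⟩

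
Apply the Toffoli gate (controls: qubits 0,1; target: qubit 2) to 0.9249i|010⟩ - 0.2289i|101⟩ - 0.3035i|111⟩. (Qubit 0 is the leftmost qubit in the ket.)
0.9249i|010⟩ - 0.2289i|101⟩ - 0.3035i|110⟩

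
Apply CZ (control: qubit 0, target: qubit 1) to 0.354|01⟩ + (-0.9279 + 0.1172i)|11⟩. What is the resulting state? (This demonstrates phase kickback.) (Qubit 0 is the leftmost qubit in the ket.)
0.354|01⟩ + (0.9279 - 0.1172i)|11⟩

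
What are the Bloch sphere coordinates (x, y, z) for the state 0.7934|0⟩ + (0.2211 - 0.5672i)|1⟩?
(0.3508, -0.9, 0.2589)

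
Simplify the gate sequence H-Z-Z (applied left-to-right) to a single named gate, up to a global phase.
H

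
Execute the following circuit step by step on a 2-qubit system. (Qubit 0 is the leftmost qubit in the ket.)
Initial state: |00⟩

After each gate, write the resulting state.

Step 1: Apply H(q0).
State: 1/√2|00⟩ + 1/√2|10⟩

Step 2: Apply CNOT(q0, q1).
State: 1/√2|00⟩ + 1/√2|11⟩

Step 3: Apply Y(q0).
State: -(1/√2)i|01⟩ + (1/√2)i|10⟩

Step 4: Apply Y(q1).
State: -1/√2|00⟩ - 1/√2|11⟩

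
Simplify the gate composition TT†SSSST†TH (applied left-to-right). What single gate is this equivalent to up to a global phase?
H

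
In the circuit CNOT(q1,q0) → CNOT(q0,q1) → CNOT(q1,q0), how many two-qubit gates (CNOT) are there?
3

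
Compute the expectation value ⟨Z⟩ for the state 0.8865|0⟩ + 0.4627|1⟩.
0.5718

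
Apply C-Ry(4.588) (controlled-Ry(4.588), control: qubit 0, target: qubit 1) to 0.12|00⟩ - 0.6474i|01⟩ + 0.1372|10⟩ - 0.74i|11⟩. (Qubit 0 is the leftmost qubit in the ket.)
0.12|00⟩ - 0.6474i|01⟩ + (-0.0908 + 0.5548i)|10⟩ + (0.1029 + 0.4897i)|11⟩

C-Ry(4.588) leaves the control-|0⟩ kets |00⟩, |01⟩ unchanged and applies Ry(4.588) to qubit 1 on the control-|1⟩ pair (|10⟩, |11⟩).
Ry(4.588) = [[cos(θ/2), −sin(θ/2)], [sin(θ/2), cos(θ/2)]]; θ = 4.588, cos(θ/2) ≈ -0.66179, sin(θ/2) ≈ 0.749689.
With a = amp(|10⟩) = 0.1372 and b = amp(|11⟩) = -0.74i:
new amp(|10⟩) = (-0.66179)·a + (-0.749689)·b = (-0.0908 + 0.5548i)
new amp(|11⟩) = (0.749689)·a + (-0.66179)·b = (0.1029 + 0.4897i)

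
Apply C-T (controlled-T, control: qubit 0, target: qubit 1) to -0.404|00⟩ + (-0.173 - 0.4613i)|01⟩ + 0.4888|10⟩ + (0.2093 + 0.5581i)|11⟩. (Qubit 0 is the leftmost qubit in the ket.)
-0.404|00⟩ + (-0.173 - 0.4613i)|01⟩ + 0.4888|10⟩ + (-0.2466 + 0.5426i)|11⟩

C-T leaves the control-|0⟩ kets |00⟩, |01⟩ unchanged and applies T to qubit 1 on the control-|1⟩ pair (|10⟩, |11⟩).
T = [[1, 0], [0, (1/√2 + (1/√2)i)]].
With a = amp(|10⟩) = 0.4888 and b = amp(|11⟩) = (0.2093 + 0.5581i):
new amp(|10⟩) = (1)·a = 0.4888
new amp(|11⟩) = (1/√2 + (1/√2)i)·b = (-0.2466 + 0.5426i)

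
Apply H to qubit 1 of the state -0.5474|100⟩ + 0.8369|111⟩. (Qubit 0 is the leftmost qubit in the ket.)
-0.3871|100⟩ + 0.5918|101⟩ - 0.3871|110⟩ - 0.5918|111⟩

H on qubit 1 mixes each pair of kets that differ only in qubit 1: amplitudes (a, b) of (|…0…⟩, |…1…⟩) become ((a + b)/√2, (a − b)/√2). Kets absent from the input have amplitude 0.
(|100⟩, |110⟩): (a, b) = (-0.5474, 0) → (-0.3871, -0.3871)
(|101⟩, |111⟩): (a, b) = (0, 0.8369) → (0.5918, -0.5918)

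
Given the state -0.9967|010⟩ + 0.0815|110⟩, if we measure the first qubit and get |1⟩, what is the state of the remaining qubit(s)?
|10⟩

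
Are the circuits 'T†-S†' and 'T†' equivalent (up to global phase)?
No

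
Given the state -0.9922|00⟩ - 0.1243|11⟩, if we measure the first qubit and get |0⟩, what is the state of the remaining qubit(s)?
-|0⟩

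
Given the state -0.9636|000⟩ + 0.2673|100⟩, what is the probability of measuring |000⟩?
0.9285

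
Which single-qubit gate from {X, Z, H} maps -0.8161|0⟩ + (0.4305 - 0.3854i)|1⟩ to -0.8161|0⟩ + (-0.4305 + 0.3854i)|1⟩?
Z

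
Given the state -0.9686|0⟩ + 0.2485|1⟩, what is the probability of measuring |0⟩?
0.9382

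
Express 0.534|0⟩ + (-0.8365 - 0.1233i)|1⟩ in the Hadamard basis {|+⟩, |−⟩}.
(-0.2139 - 0.08719i)|+⟩ + (0.9691 + 0.08719i)|−⟩

With |ψ⟩ = α|0⟩ + β|1⟩, the Hadamard-basis coefficients are ⟨+|ψ⟩ = (α + β)/√2 and ⟨−|ψ⟩ = (α − β)/√2.
Here α = 0.534, β = (-0.8365 - 0.1233i): (α + β)/√2 = (-0.2139 - 0.08719i), (α − β)/√2 = (0.9691 + 0.08719i).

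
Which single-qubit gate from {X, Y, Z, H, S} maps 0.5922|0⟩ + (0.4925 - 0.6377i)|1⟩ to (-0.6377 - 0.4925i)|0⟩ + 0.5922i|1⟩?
Y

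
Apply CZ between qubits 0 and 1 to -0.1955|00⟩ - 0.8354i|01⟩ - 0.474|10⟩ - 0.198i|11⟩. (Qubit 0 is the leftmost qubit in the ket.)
-0.1955|00⟩ - 0.8354i|01⟩ - 0.474|10⟩ + 0.198i|11⟩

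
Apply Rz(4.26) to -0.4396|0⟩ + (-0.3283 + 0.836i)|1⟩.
(0.2332 + 0.3726i)|0⟩ + (-0.5345 - 0.7218i)|1⟩

Rz(4.26) = [[e^(−iθ/2), 0], [0, e^(iθ/2)]] with e^(±iθ/2) = cos(θ/2) ± i·sin(θ/2); θ = 4.26, cos(θ/2) ≈ -0.530511, sin(θ/2) ≈ 0.847678.
With a = amp(|0⟩) = -0.4396 and b = amp(|1⟩) = (-0.3283 + 0.836i):
new amp(|0⟩) = (-0.530511 - 0.847678i)·a = (0.2332 + 0.3726i)
new amp(|1⟩) = (-0.530511 + 0.847678i)·b = (-0.5345 - 0.7218i)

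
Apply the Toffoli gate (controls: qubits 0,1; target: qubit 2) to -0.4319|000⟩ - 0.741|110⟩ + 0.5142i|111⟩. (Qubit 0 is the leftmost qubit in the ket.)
-0.4319|000⟩ + 0.5142i|110⟩ - 0.741|111⟩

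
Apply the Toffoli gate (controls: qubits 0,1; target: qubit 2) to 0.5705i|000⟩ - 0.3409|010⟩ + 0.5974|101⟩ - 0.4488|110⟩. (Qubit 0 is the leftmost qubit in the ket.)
0.5705i|000⟩ - 0.3409|010⟩ + 0.5974|101⟩ - 0.4488|111⟩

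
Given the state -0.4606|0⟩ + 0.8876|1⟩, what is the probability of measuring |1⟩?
0.7878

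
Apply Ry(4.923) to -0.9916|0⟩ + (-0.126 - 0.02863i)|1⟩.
(0.8502 + 0.018i)|0⟩ + (-0.5256 + 0.02226i)|1⟩

Ry(4.923) = [[cos(θ/2), −sin(θ/2)], [sin(θ/2), cos(θ/2)]]; θ = 4.923, cos(θ/2) ≈ -0.777514, sin(θ/2) ≈ 0.628865.
With a = amp(|0⟩) = -0.9916 and b = amp(|1⟩) = (-0.126 - 0.02863i):
new amp(|0⟩) = (-0.777514)·a + (-0.628865)·b = (0.8502 + 0.018i)
new amp(|1⟩) = (0.628865)·a + (-0.777514)·b = (-0.5256 + 0.02226i)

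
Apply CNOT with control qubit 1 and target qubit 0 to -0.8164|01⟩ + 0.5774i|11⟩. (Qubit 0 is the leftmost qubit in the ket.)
0.5774i|01⟩ - 0.8164|11⟩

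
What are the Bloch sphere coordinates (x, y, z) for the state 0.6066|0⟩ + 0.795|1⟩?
(0.9645, 0, -0.2641)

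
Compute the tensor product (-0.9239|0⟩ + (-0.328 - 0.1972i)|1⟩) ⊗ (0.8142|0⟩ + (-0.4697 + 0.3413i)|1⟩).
-0.7522|00⟩ + (0.434 - 0.3153i)|01⟩ + (-0.2671 - 0.1606i)|10⟩ + (0.2214 - 0.01932i)|11⟩

amp(|b₁b₂…⟩) = product of the factor amplitudes for bits b₁, b₂, …; only kets whose every factor amplitude is nonzero survive.
|00⟩: (-0.9239)(0.8142) = -0.7522
|01⟩: (-0.9239)(-0.4697 + 0.3413i) = (0.434 - 0.3153i)
|10⟩: (-0.328 - 0.1972i)(0.8142) = (-0.2671 - 0.1606i)
|11⟩: (-0.328 - 0.1972i)(-0.4697 + 0.3413i) = (0.2214 - 0.01932i)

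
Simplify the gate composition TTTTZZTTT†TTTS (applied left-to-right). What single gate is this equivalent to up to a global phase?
S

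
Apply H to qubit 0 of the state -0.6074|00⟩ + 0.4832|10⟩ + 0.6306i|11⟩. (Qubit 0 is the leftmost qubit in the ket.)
-0.08782|00⟩ + 0.4459i|01⟩ - 0.7712|10⟩ - 0.4459i|11⟩

H on qubit 0 mixes each pair of kets that differ only in qubit 0: amplitudes (a, b) of (|…0…⟩, |…1…⟩) become ((a + b)/√2, (a − b)/√2). Kets absent from the input have amplitude 0.
(|00⟩, |10⟩): (a, b) = (-0.6074, 0.4832) → (-0.08782, -0.7712)
(|01⟩, |11⟩): (a, b) = (0, 0.6306i) → (0.4459i, -0.4459i)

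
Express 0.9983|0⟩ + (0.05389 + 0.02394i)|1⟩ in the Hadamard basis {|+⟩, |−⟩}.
(0.744 + 0.01693i)|+⟩ + (0.6678 - 0.01693i)|−⟩

With |ψ⟩ = α|0⟩ + β|1⟩, the Hadamard-basis coefficients are ⟨+|ψ⟩ = (α + β)/√2 and ⟨−|ψ⟩ = (α − β)/√2.
Here α = 0.9983, β = (0.05389 + 0.02394i): (α + β)/√2 = (0.744 + 0.01693i), (α − β)/√2 = (0.6678 - 0.01693i).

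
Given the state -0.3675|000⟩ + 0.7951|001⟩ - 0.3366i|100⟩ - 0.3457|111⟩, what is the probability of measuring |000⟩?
0.1351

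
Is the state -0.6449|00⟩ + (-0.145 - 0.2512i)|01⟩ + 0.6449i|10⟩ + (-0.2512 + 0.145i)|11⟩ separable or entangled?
Separable

Writing the state as a|00⟩ + b|01⟩ + c|10⟩ + d|11⟩, it is a product state iff ad − bc = 0.
Here (a, b, c, d) = (-0.6449, (-0.145 - 0.2512i), 0.6449i, (-0.2512 + 0.145i)): ad − bc = (-0.6449)(-0.2512 + 0.145i) − (-0.145 - 0.2512i)(0.6449i) = 0, so the state is separable.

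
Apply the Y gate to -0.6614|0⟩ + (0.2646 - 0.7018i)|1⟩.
(-0.7018 - 0.2646i)|0⟩ - 0.6614i|1⟩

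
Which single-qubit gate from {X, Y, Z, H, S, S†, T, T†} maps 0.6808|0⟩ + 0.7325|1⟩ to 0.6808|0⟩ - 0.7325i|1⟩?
S†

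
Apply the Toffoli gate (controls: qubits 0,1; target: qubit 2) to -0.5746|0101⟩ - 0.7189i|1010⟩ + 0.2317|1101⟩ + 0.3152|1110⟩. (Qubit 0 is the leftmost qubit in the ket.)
-0.5746|0101⟩ - 0.7189i|1010⟩ + 0.3152|1100⟩ + 0.2317|1111⟩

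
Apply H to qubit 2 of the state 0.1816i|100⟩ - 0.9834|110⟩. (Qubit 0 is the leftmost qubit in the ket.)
0.1284i|100⟩ + 0.1284i|101⟩ - 0.6954|110⟩ - 0.6954|111⟩

H on qubit 2 mixes each pair of kets that differ only in qubit 2: amplitudes (a, b) of (|…0…⟩, |…1…⟩) become ((a + b)/√2, (a − b)/√2). Kets absent from the input have amplitude 0.
(|100⟩, |101⟩): (a, b) = (0.1816i, 0) → (0.1284i, 0.1284i)
(|110⟩, |111⟩): (a, b) = (-0.9834, 0) → (-0.6954, -0.6954)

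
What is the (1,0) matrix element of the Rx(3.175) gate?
-0.9999i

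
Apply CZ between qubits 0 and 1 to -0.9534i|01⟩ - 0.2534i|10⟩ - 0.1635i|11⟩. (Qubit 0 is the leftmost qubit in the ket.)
-0.9534i|01⟩ - 0.2534i|10⟩ + 0.1635i|11⟩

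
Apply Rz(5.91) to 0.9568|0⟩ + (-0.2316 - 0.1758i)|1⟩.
(-0.9402 - 0.1775i)|0⟩ + (0.2602 + 0.1298i)|1⟩

Rz(5.91) = [[e^(−iθ/2), 0], [0, e^(iθ/2)]] with e^(±iθ/2) = cos(θ/2) ± i·sin(θ/2); θ = 5.91, cos(θ/2) ≈ -0.982642, sin(θ/2) ≈ 0.185512.
With a = amp(|0⟩) = 0.9568 and b = amp(|1⟩) = (-0.2316 - 0.1758i):
new amp(|0⟩) = (-0.982642 - 0.185512i)·a = (-0.9402 - 0.1775i)
new amp(|1⟩) = (-0.982642 + 0.185512i)·b = (0.2602 + 0.1298i)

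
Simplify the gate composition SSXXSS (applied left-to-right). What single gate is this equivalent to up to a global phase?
I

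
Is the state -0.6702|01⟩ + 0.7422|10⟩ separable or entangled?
Entangled

Writing the state as a|00⟩ + b|01⟩ + c|10⟩ + d|11⟩, it is a product state iff ad − bc = 0.
Here (a, b, c, d) = (0, -0.6702, 0.7422, 0): ad − bc = (0)(0) − (-0.6702)(0.7422) = 0.4974 ≠ 0, so the state is entangled.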